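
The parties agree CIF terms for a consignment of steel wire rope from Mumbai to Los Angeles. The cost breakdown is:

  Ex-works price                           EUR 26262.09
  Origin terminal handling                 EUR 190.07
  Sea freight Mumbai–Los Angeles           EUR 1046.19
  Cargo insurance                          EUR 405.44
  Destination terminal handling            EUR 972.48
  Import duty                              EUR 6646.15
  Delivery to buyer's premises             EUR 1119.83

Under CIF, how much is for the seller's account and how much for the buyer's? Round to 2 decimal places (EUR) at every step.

Seller: EUR 27903.79; buyer: EUR 8738.46

CIF: the seller pays costs through ocean freight and marine insurance to the destination port.
Seller's account: goods 26262.09 + origin terminal 190.07 + freight 1046.19 + insurance 405.44 = 27903.79
Buyer's account: destination terminal 972.48 + duty 6646.15 + delivery 1119.83 = 8738.46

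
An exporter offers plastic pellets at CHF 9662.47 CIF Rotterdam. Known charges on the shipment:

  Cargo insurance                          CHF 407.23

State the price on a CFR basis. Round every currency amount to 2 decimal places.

From CIF to CFR, the seller no longer bears: insurance.
CFR price = 9662.47 − 407.23 = 9255.24

CFR price: CHF 9255.24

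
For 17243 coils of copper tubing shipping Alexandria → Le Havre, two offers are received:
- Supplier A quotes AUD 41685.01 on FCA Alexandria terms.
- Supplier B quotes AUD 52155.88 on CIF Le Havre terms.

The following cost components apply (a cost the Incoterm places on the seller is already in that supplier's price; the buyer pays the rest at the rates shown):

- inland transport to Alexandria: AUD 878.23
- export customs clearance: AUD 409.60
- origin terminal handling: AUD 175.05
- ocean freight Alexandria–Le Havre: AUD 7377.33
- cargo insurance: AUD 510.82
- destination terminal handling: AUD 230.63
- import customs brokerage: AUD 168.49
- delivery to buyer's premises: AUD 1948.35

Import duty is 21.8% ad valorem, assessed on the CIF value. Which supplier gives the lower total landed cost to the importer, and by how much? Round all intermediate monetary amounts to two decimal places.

Supplier A is cheaper by AUD 2932.54

Supplier A (FCA):
CIF value = FCA price + origin terminal + freight + insurance = 41685.01 + 175.05 + 7377.33 + 510.82 = 49748.21
Import duty = 49748.21 × 21.8% = 10845.11
Buyer bears (A): 175.05 + 7377.33 + 510.82 + 230.63 + 168.49 + 1948.35 = 10410.67
Landed cost (A) = invoice 41685.01 + 10410.67 + duty 10845.11 = 62940.79
Supplier B (CIF):
The CIF price already equals the CIF value: 52155.88
Import duty = 52155.88 × 21.8% = 11369.98
Buyer bears (B): 230.63 + 168.49 + 1948.35 = 2347.47
Landed cost (B) = invoice 52155.88 + 2347.47 + duty 11369.98 = 65873.33
Difference = |62940.79 − 65873.33| = 2932.54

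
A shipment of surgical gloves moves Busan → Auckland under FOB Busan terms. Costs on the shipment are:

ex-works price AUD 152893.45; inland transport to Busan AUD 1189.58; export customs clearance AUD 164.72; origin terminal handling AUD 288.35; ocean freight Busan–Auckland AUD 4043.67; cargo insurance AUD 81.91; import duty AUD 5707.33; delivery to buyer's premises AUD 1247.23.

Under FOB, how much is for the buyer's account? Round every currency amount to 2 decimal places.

FOB: the seller bears costs until goods are on board at the origin port; the buyer bears freight, insurance and all costs thereafter.
Seller's account: goods 152893.45 + inland to port 1189.58 + export clearance 164.72 + origin terminal 288.35 = 154536.10
Buyer's account: freight 4043.67 + insurance 81.91 + duty 5707.33 + delivery 1247.23 = 11080.14

Buyer's account: AUD 11080.14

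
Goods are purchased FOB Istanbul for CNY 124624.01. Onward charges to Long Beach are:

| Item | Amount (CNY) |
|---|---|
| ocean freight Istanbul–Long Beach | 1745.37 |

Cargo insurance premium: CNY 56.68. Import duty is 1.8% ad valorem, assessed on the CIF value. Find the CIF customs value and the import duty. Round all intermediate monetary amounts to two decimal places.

CIF = FOB price + freight + insurance
CIF = 124624.01 + 1745.37 + 56.68 = 126426.06
Import duty = 126426.06 × 1.8% = 2275.67

CIF value: CNY 126426.06; import duty: CNY 2275.67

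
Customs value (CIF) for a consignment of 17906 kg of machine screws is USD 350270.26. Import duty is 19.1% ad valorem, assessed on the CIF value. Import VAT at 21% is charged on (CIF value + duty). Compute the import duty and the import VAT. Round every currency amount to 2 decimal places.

Import duty = 350270.26 × 19.1% = 66901.62
VAT base = CIF + duty = 350270.26 + 66901.62 = 417171.88
Import VAT = 417171.88 × 21% = 87606.09

Import duty: USD 66901.62; import VAT: USD 87606.09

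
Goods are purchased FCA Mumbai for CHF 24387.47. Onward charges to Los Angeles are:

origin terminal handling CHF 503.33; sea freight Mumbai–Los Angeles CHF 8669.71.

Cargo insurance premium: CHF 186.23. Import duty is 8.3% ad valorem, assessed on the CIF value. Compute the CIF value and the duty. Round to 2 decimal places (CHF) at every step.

CIF = FCA price + pre-shipment costs + freight + insurance
CIF = 24387.47 + 503.33 + 8669.71 + 186.23 = 33746.74
Import duty = 33746.74 × 8.3% = 2800.98

CIF value: CHF 33746.74; import duty: CHF 2800.98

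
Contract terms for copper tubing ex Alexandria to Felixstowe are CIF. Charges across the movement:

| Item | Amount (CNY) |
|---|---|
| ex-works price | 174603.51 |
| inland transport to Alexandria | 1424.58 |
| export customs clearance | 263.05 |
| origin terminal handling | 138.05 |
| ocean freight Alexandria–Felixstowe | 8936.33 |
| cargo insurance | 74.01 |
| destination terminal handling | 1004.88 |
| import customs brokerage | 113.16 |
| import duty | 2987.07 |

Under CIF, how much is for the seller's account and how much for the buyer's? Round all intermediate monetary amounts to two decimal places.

Seller: CNY 185439.53; buyer: CNY 4105.11

CIF: the seller pays costs through ocean freight and marine insurance to the destination port.
Seller's account: goods 174603.51 + inland to port 1424.58 + export clearance 263.05 + origin terminal 138.05 + freight 8936.33 + insurance 74.01 = 185439.53
Buyer's account: destination terminal 1004.88 + brokerage 113.16 + duty 2987.07 = 4105.11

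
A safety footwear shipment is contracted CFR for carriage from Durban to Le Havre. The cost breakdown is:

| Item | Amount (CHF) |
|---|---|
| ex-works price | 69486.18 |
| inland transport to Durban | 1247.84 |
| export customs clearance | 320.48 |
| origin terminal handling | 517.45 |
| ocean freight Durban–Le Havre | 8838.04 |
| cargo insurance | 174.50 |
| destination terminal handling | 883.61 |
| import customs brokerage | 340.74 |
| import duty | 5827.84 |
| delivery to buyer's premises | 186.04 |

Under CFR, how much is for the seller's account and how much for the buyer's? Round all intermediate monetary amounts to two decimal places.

CFR: the seller pays costs through ocean freight to the destination port, but not insurance.
Seller's account: goods 69486.18 + inland to port 1247.84 + export clearance 320.48 + origin terminal 517.45 + freight 8838.04 = 80409.99
Buyer's account: insurance 174.50 + destination terminal 883.61 + brokerage 340.74 + duty 5827.84 + delivery 186.04 = 7412.73

Seller: CHF 80409.99; buyer: CHF 7412.73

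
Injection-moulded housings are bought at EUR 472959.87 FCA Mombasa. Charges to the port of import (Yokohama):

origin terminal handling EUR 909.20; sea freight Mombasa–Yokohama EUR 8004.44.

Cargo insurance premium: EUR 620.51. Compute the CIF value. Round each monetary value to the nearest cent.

CIF = FCA price + pre-shipment costs + freight + insurance
CIF = 472959.87 + 909.20 + 8004.44 + 620.51 = 482494.02

CIF value: EUR 482494.02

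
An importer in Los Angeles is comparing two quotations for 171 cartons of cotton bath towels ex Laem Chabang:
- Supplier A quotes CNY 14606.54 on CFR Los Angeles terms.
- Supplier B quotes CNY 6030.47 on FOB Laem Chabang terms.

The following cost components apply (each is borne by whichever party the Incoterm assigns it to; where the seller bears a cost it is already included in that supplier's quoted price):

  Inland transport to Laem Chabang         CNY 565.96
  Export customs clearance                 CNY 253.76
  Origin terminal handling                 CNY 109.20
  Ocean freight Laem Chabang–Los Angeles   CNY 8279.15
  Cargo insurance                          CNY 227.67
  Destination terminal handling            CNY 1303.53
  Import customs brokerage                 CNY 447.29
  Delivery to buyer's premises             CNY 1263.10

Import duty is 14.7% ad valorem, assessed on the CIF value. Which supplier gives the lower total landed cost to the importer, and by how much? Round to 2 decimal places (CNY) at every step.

Supplier A (CFR):
CIF value = CFR price + insurance = 14606.54 + 227.67 = 14834.21
Import duty = 14834.21 × 14.7% = 2180.63
Buyer bears (A): 227.67 + 1303.53 + 447.29 + 1263.10 = 3241.59
Landed cost (A) = invoice 14606.54 + 3241.59 + duty 2180.63 = 20028.76
Supplier B (FOB):
CIF value = FOB price + freight + insurance = 6030.47 + 8279.15 + 227.67 = 14537.29
Import duty = 14537.29 × 14.7% = 2136.98
Buyer bears (B): 8279.15 + 227.67 + 1303.53 + 447.29 + 1263.10 = 11520.74
Landed cost (B) = invoice 6030.47 + 11520.74 + duty 2136.98 = 19688.19
Difference = |20028.76 − 19688.19| = 340.57

Supplier B is cheaper by CNY 340.57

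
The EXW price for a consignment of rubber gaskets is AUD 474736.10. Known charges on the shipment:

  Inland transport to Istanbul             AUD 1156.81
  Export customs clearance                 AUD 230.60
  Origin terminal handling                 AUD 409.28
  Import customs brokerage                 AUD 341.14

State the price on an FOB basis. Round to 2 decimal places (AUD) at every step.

FOB price: AUD 476532.79

Not relevant to the conversion: brokerage — on the buyer under both terms; not part of either seller's price.
From EXW to FOB, the seller additionally bears: inland to port, export clearance, origin terminal.
FOB price = 474736.10 + 1156.81 + 230.60 + 409.28 = 476532.79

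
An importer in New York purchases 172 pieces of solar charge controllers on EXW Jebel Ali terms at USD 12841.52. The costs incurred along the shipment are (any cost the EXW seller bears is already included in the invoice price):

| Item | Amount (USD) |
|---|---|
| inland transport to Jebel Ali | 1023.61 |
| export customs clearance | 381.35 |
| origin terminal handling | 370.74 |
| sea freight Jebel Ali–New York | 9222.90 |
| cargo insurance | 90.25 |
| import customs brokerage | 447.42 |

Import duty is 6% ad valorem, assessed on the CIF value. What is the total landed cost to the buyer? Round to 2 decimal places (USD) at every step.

Total landed cost: USD 25813.61

EXW: the seller makes goods available at their premises; the buyer bears all onward costs.
CIF value = EXW price + inland to port + export clearance + origin terminal + freight + insurance = 12841.52 + 1023.61 + 381.35 + 370.74 + 9222.90 + 90.25 = 23930.37
Import duty = 23930.37 × 6% = 1435.82
Buyer bears: inland to port 1023.61 + export clearance 381.35 + origin terminal 370.74 + freight 9222.90 + insurance 90.25 + brokerage 447.42 + duty 1435.82 = 12972.09
Landed cost = invoice 12841.52 + 12972.09 = 25813.61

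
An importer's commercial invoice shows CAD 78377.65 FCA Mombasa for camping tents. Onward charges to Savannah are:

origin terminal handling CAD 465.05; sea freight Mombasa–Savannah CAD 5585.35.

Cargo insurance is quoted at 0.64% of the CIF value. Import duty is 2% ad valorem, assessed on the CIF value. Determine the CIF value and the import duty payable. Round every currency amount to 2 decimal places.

CIF value: CAD 84971.87; import duty: CAD 1699.44

Let C be the CIF value. C = FCA price + pre-shipment costs + freight + 0.64% × C
C − 0.64% × C = 78377.65 + 465.05 + 5585.35
0.9936 × C = 84428.05
C = 84428.05 / 0.9936 = 84971.87
Insurance premium = 0.64% × 84971.87 = 543.82
Import duty = 84971.87 × 2% = 1699.44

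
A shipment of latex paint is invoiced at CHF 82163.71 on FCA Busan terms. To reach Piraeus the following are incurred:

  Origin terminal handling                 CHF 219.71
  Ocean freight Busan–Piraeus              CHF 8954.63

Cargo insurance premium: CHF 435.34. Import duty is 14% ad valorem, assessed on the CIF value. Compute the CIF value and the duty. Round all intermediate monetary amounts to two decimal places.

CIF value: CHF 91773.39; import duty: CHF 12848.27

CIF = FCA price + pre-shipment costs + freight + insurance
CIF = 82163.71 + 219.71 + 8954.63 + 435.34 = 91773.39
Import duty = 91773.39 × 14% = 12848.27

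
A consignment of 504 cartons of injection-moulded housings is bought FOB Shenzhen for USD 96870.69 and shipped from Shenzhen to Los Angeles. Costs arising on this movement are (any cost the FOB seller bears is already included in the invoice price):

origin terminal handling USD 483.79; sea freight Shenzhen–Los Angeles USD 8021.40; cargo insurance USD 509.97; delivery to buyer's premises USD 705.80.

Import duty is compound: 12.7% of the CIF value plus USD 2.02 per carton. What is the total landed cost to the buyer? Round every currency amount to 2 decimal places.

Total landed cost: USD 120512.00

FOB: the seller bears costs until goods are on board at the origin port; the buyer bears freight, insurance and all costs thereafter.
Already in the invoice (seller's account under FOB): origin terminal — exclude.
CIF value = FOB price + freight + insurance = 96870.69 + 8021.40 + 509.97 = 105402.06
Ad valorem component: 105402.06 × 12.7% = 13386.06
Specific component: 504 × 2.02 = 1018.08
Import duty = 13386.06 + 1018.08 = 14404.14
Buyer bears: freight 8021.40 + insurance 509.97 + delivery 705.80 + duty 14404.14 = 23641.31
Landed cost = invoice 96870.69 + 23641.31 = 120512.00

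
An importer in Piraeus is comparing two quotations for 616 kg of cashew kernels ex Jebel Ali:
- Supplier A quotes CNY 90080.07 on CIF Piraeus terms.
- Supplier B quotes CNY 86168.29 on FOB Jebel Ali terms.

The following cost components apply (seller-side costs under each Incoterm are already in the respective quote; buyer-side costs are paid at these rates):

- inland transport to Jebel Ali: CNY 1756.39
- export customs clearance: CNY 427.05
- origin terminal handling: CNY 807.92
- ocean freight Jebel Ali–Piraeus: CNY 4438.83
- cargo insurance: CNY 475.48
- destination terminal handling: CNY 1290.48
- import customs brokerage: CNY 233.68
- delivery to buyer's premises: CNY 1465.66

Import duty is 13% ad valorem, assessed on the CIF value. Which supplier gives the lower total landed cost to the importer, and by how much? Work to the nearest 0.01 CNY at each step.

Supplier A is cheaper by CNY 1132.86

Supplier A (CIF):
The CIF price already equals the CIF value: 90080.07
Import duty = 90080.07 × 13% = 11710.41
Buyer bears (A): 1290.48 + 233.68 + 1465.66 = 2989.82
Landed cost (A) = invoice 90080.07 + 2989.82 + duty 11710.41 = 104780.30
Supplier B (FOB):
CIF value = FOB price + freight + insurance = 86168.29 + 4438.83 + 475.48 = 91082.60
Import duty = 91082.60 × 13% = 11840.74
Buyer bears (B): 4438.83 + 475.48 + 1290.48 + 233.68 + 1465.66 = 7904.13
Landed cost (B) = invoice 86168.29 + 7904.13 + duty 11840.74 = 105913.16
Difference = |104780.30 − 105913.16| = 1132.86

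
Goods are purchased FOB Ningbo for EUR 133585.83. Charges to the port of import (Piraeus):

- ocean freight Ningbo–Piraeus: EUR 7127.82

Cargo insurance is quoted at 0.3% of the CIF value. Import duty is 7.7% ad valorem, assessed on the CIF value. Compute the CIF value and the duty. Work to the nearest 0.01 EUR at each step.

CIF value: EUR 141137.06; import duty: EUR 10867.55

Let C be the CIF value. C = FOB price + freight + 0.3% × C
C − 0.3% × C = 133585.83 + 7127.82
0.997 × C = 140713.65
C = 140713.65 / 0.997 = 141137.06
Insurance premium = 0.3% × 141137.06 = 423.41
Import duty = 141137.06 × 7.7% = 10867.55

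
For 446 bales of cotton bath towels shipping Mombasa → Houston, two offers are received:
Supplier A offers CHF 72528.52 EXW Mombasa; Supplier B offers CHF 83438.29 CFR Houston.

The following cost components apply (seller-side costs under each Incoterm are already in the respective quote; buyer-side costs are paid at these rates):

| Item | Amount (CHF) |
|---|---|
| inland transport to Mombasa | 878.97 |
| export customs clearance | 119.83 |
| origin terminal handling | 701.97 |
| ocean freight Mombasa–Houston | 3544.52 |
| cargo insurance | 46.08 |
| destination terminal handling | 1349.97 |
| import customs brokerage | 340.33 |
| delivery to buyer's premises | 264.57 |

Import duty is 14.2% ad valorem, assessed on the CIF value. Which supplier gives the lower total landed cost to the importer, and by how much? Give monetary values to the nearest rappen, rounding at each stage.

Supplier A (EXW):
CIF value = EXW price + inland to port + export clearance + origin terminal + freight + insurance = 72528.52 + 878.97 + 119.83 + 701.97 + 3544.52 + 46.08 = 77819.89
Import duty = 77819.89 × 14.2% = 11050.42
Buyer bears (A): 878.97 + 119.83 + 701.97 + 3544.52 + 46.08 + 1349.97 + 340.33 + 264.57 = 7246.24
Landed cost (A) = invoice 72528.52 + 7246.24 + duty 11050.42 = 90825.18
Supplier B (CFR):
CIF value = CFR price + insurance = 83438.29 + 46.08 = 83484.37
Import duty = 83484.37 × 14.2% = 11854.78
Buyer bears (B): 46.08 + 1349.97 + 340.33 + 264.57 = 2000.95
Landed cost (B) = invoice 83438.29 + 2000.95 + duty 11854.78 = 97294.02
Difference = |90825.18 − 97294.02| = 6468.84

Supplier A is cheaper by CHF 6468.84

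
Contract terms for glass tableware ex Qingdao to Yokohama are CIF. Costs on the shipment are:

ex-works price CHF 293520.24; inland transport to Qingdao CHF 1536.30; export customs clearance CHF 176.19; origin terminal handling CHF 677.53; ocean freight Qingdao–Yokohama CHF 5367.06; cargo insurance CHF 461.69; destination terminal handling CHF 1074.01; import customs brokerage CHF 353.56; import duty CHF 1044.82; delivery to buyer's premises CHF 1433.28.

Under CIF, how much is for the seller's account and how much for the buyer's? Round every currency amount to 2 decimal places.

Seller: CHF 301739.01; buyer: CHF 3905.67

CIF: the seller pays costs through ocean freight and marine insurance to the destination port.
Seller's account: goods 293520.24 + inland to port 1536.30 + export clearance 176.19 + origin terminal 677.53 + freight 5367.06 + insurance 461.69 = 301739.01
Buyer's account: destination terminal 1074.01 + brokerage 353.56 + duty 1044.82 + delivery 1433.28 = 3905.67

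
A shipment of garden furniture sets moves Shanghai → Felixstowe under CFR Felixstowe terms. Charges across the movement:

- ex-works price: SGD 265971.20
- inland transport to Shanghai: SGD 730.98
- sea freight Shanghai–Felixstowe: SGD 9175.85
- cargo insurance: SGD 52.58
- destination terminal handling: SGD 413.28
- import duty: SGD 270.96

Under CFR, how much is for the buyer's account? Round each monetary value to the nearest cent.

CFR: the seller pays costs through ocean freight to the destination port, but not insurance.
Seller's account: goods 265971.20 + inland to port 730.98 + freight 9175.85 = 275878.03
Buyer's account: insurance 52.58 + destination terminal 413.28 + duty 270.96 = 736.82

Buyer's account: SGD 736.82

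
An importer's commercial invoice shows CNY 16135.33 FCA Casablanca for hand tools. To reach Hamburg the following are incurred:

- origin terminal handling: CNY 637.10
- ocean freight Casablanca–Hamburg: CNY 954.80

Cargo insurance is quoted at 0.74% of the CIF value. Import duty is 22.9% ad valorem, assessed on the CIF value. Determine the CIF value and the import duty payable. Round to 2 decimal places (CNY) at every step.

CIF value: CNY 17859.39; import duty: CNY 4089.80

Let C be the CIF value. C = FCA price + pre-shipment costs + freight + 0.74% × C
C − 0.74% × C = 16135.33 + 637.10 + 954.80
0.9926 × C = 17727.23
C = 17727.23 / 0.9926 = 17859.39
Insurance premium = 0.74% × 17859.39 = 132.16
Import duty = 17859.39 × 22.9% = 4089.80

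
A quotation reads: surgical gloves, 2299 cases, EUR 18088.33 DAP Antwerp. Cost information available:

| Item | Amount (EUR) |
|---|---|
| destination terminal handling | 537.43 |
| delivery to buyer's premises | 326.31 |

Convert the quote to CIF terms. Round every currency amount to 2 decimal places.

From DAP to CIF, the seller no longer bears: destination terminal, delivery.
CIF price = 18088.33 − 537.43 − 326.31 = 17224.59

CIF price: EUR 17224.59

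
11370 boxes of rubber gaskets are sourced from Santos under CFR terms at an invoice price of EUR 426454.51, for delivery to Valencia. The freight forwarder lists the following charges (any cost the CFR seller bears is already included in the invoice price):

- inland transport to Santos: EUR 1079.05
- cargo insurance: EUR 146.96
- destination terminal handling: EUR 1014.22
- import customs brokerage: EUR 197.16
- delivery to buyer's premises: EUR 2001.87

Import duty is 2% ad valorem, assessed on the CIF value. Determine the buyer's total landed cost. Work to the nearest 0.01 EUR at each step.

CFR: the seller pays costs through ocean freight to the destination port, but not insurance.
Already in the invoice (seller's account under CFR): inland to port — exclude.
CIF value = CFR price + insurance = 426454.51 + 146.96 = 426601.47
Import duty = 426601.47 × 2% = 8532.03
Buyer bears: insurance 146.96 + destination terminal 1014.22 + brokerage 197.16 + delivery 2001.87 + duty 8532.03 = 11892.24
Landed cost = invoice 426454.51 + 11892.24 = 438346.75

Total landed cost: EUR 438346.75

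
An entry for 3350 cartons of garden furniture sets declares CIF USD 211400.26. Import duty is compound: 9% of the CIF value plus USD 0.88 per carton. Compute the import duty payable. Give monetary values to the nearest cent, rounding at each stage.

Import duty: USD 21974.02

Ad valorem component: 211400.26 × 9% = 19026.02
Specific component: 3350 × 0.88 = 2948.00
Import duty = 19026.02 + 2948.00 = 21974.02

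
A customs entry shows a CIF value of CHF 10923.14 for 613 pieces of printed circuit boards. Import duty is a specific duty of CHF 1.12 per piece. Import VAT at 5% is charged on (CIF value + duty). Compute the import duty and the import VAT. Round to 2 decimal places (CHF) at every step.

Import duty = 613 × 1.12 = 686.56
VAT base = CIF + duty = 10923.14 + 686.56 = 11609.70
Import VAT = 11609.70 × 5% = 580.49

Import duty: CHF 686.56; import VAT: CHF 580.49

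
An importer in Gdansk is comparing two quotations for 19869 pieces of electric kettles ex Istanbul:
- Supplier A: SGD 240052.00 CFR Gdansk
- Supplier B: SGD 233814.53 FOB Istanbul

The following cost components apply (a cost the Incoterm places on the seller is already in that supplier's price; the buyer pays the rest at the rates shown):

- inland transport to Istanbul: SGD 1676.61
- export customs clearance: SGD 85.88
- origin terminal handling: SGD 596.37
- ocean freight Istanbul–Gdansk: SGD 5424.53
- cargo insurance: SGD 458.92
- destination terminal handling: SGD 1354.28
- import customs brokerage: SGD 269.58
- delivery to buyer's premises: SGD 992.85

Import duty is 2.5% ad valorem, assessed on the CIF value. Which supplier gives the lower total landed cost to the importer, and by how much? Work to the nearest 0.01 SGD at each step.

Supplier A (CFR):
CIF value = CFR price + insurance = 240052.00 + 458.92 = 240510.92
Import duty = 240510.92 × 2.5% = 6012.77
Buyer bears (A): 458.92 + 1354.28 + 269.58 + 992.85 = 3075.63
Landed cost (A) = invoice 240052.00 + 3075.63 + duty 6012.77 = 249140.40
Supplier B (FOB):
CIF value = FOB price + freight + insurance = 233814.53 + 5424.53 + 458.92 = 239697.98
Import duty = 239697.98 × 2.5% = 5992.45
Buyer bears (B): 5424.53 + 458.92 + 1354.28 + 269.58 + 992.85 = 8500.16
Landed cost (B) = invoice 233814.53 + 8500.16 + duty 5992.45 = 248307.14
Difference = |249140.40 − 248307.14| = 833.26

Supplier B is cheaper by SGD 833.26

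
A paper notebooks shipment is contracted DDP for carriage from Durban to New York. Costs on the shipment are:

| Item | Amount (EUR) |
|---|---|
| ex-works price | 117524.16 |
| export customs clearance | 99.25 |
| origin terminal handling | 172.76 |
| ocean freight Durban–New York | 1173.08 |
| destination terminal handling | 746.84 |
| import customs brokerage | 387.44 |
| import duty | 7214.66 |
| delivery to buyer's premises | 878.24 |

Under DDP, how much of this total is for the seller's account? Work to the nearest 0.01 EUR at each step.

Seller's account: EUR 128196.43

DDP: the seller bears all costs including import duty.
Seller's account: goods 117524.16 + export clearance 99.25 + origin terminal 172.76 + freight 1173.08 + destination terminal 746.84 + brokerage 387.44 + duty 7214.66 + delivery 878.24 = 128196.43
Buyer's account: 0.00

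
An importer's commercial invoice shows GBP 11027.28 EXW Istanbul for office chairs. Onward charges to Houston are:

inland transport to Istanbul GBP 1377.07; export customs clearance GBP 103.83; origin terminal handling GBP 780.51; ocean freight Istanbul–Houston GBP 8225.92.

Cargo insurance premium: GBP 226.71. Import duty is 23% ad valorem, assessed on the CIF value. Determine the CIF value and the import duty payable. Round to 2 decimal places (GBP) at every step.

CIF value: GBP 21741.32; import duty: GBP 5000.50

CIF = EXW price + pre-shipment costs + freight + insurance
CIF = 11027.28 + 1377.07 + 103.83 + 780.51 + 8225.92 + 226.71 = 21741.32
Import duty = 21741.32 × 23% = 5000.50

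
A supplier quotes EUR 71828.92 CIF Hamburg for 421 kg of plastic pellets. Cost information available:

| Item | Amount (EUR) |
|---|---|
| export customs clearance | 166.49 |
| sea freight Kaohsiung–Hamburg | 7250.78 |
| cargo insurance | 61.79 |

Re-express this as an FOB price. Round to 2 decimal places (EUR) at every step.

FOB price: EUR 64516.35

Not relevant to the conversion: export clearance — on the seller under both CIF and FOB; already in the CIF price and stays in the FOB price.
From CIF to FOB, the seller no longer bears: freight, insurance.
FOB price = 71828.92 − 7250.78 − 61.79 = 64516.35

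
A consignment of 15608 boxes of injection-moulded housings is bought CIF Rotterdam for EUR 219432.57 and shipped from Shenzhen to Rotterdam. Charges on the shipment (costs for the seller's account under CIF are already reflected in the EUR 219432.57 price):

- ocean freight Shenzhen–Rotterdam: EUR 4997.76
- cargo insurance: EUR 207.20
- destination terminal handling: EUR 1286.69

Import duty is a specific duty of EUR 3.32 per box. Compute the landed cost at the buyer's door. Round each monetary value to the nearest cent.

CIF: the seller pays costs through ocean freight and marine insurance to the destination port.
Already in the invoice (seller's account under CIF): freight, insurance — exclude.
The CIF price already equals the CIF value: 219432.57
Import duty = 15608 × 3.32 = 51818.56
Buyer bears: destination terminal 1286.69 + duty 51818.56 = 53105.25
Landed cost = invoice 219432.57 + 53105.25 = 272537.82

Total landed cost: EUR 272537.82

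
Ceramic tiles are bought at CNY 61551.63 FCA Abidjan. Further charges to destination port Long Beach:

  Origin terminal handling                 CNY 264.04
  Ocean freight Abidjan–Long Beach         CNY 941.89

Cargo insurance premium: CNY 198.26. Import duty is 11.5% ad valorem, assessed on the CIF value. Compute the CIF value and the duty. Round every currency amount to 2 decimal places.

CIF = FCA price + pre-shipment costs + freight + insurance
CIF = 61551.63 + 264.04 + 941.89 + 198.26 = 62955.82
Import duty = 62955.82 × 11.5% = 7239.92

CIF value: CNY 62955.82; import duty: CNY 7239.92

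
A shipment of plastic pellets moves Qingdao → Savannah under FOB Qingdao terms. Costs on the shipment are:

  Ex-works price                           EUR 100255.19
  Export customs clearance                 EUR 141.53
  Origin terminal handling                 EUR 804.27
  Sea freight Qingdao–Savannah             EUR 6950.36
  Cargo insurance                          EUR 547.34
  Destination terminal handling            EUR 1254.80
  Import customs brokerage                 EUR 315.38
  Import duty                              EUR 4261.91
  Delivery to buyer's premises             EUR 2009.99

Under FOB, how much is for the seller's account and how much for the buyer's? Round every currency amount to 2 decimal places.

FOB: the seller bears costs until goods are on board at the origin port; the buyer bears freight, insurance and all costs thereafter.
Seller's account: goods 100255.19 + export clearance 141.53 + origin terminal 804.27 = 101200.99
Buyer's account: freight 6950.36 + insurance 547.34 + destination terminal 1254.80 + brokerage 315.38 + duty 4261.91 + delivery 2009.99 = 15339.78

Seller: EUR 101200.99; buyer: EUR 15339.78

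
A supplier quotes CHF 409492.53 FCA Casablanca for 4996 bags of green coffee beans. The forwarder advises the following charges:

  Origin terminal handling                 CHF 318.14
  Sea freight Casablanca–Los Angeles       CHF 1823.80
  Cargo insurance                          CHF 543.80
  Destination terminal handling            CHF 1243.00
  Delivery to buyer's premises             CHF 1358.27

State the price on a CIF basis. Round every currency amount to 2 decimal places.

CIF price: CHF 412178.27

Not relevant to the conversion: destination terminal, delivery — on the buyer under both terms; not part of either seller's price.
From FCA to CIF, the seller additionally bears: origin terminal, freight, insurance.
CIF price = 409492.53 + 318.14 + 1823.80 + 543.80 = 412178.27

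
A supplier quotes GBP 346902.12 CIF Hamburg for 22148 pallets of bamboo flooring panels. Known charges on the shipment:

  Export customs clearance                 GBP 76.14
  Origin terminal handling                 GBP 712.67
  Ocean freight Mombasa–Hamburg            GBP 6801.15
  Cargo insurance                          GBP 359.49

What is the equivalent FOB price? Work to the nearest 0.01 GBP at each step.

Not relevant to the conversion: export clearance, origin terminal — on the seller under both CIF and FOB; already in the CIF price and stays in the FOB price.
From CIF to FOB, the seller no longer bears: freight, insurance.
FOB price = 346902.12 − 6801.15 − 359.49 = 339741.48

FOB price: GBP 339741.48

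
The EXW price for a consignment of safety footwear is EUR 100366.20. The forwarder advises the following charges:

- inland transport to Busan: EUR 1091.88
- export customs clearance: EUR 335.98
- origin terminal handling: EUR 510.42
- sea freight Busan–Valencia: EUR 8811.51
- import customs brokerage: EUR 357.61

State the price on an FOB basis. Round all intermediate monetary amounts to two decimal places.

FOB price: EUR 102304.48

Not relevant to the conversion: freight, brokerage — on the buyer under both terms; not part of either seller's price.
From EXW to FOB, the seller additionally bears: inland to port, export clearance, origin terminal.
FOB price = 100366.20 + 1091.88 + 335.98 + 510.42 = 102304.48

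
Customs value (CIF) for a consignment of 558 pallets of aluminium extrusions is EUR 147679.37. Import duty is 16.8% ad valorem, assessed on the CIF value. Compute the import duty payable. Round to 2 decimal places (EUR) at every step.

Import duty = 147679.37 × 16.8% = 24810.13

Import duty: EUR 24810.13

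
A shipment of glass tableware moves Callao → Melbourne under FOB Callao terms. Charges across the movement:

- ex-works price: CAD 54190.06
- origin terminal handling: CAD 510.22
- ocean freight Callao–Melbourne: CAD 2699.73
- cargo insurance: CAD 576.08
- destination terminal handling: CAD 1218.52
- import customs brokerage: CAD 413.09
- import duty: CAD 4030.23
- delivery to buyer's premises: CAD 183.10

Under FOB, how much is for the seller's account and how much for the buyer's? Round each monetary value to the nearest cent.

Seller: CAD 54700.28; buyer: CAD 9120.75

FOB: the seller bears costs until goods are on board at the origin port; the buyer bears freight, insurance and all costs thereafter.
Seller's account: goods 54190.06 + origin terminal 510.22 = 54700.28
Buyer's account: freight 2699.73 + insurance 576.08 + destination terminal 1218.52 + brokerage 413.09 + duty 4030.23 + delivery 183.10 = 9120.75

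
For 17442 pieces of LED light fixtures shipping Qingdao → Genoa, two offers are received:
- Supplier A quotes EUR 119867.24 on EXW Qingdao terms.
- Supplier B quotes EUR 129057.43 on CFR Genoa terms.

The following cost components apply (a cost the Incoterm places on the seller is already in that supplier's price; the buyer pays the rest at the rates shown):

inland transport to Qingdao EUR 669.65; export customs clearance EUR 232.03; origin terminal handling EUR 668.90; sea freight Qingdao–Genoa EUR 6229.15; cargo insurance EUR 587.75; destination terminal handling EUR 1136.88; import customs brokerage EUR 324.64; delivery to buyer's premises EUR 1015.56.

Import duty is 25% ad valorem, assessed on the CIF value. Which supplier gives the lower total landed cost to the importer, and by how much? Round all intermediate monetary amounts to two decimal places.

Supplier A (EXW):
CIF value = EXW price + inland to port + export clearance + origin terminal + freight + insurance = 119867.24 + 669.65 + 232.03 + 668.90 + 6229.15 + 587.75 = 128254.72
Import duty = 128254.72 × 25% = 32063.68
Buyer bears (A): 669.65 + 232.03 + 668.90 + 6229.15 + 587.75 + 1136.88 + 324.64 + 1015.56 = 10864.56
Landed cost (A) = invoice 119867.24 + 10864.56 + duty 32063.68 = 162795.48
Supplier B (CFR):
CIF value = CFR price + insurance = 129057.43 + 587.75 = 129645.18
Import duty = 129645.18 × 25% = 32411.30
Buyer bears (B): 587.75 + 1136.88 + 324.64 + 1015.56 = 3064.83
Landed cost (B) = invoice 129057.43 + 3064.83 + duty 32411.30 = 164533.56
Difference = |162795.48 − 164533.56| = 1738.08

Supplier A is cheaper by EUR 1738.08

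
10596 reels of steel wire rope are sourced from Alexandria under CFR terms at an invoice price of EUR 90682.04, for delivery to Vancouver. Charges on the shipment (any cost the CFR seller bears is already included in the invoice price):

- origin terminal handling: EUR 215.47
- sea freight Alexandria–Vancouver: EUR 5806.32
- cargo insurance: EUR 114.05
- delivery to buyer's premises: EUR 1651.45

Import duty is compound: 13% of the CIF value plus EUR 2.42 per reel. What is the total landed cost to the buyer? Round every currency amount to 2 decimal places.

Total landed cost: EUR 129893.35

CFR: the seller pays costs through ocean freight to the destination port, but not insurance.
Already in the invoice (seller's account under CFR): origin terminal, freight — exclude.
CIF value = CFR price + insurance = 90682.04 + 114.05 = 90796.09
Ad valorem component: 90796.09 × 13% = 11803.49
Specific component: 10596 × 2.42 = 25642.32
Import duty = 11803.49 + 25642.32 = 37445.81
Buyer bears: insurance 114.05 + delivery 1651.45 + duty 37445.81 = 39211.31
Landed cost = invoice 90682.04 + 39211.31 = 129893.35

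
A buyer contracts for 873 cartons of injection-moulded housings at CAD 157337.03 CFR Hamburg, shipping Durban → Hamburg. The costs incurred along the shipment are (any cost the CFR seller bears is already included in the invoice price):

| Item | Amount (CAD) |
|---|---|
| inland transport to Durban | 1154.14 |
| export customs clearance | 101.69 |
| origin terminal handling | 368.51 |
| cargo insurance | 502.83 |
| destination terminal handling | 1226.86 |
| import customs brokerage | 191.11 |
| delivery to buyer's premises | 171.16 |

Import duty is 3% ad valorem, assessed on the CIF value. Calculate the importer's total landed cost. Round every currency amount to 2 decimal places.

CFR: the seller pays costs through ocean freight to the destination port, but not insurance.
Already in the invoice (seller's account under CFR): inland to port, export clearance, origin terminal — exclude.
CIF value = CFR price + insurance = 157337.03 + 502.83 = 157839.86
Import duty = 157839.86 × 3% = 4735.20
Buyer bears: insurance 502.83 + destination terminal 1226.86 + brokerage 191.11 + delivery 171.16 + duty 4735.20 = 6827.16
Landed cost = invoice 157337.03 + 6827.16 = 164164.19

Total landed cost: CAD 164164.19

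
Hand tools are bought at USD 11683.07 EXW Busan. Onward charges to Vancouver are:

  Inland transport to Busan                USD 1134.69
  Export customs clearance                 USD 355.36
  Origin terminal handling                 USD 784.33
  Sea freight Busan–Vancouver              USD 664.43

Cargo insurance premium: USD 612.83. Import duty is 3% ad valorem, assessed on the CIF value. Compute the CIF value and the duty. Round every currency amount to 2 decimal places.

CIF = EXW price + pre-shipment costs + freight + insurance
CIF = 11683.07 + 1134.69 + 355.36 + 784.33 + 664.43 + 612.83 = 15234.71
Import duty = 15234.71 × 3% = 457.04

CIF value: USD 15234.71; import duty: USD 457.04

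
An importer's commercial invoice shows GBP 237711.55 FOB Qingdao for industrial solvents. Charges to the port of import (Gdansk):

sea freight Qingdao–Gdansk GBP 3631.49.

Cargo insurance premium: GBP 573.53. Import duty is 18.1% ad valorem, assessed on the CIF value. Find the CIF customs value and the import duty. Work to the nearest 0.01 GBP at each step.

CIF = FOB price + freight + insurance
CIF = 237711.55 + 3631.49 + 573.53 = 241916.57
Import duty = 241916.57 × 18.1% = 43786.90

CIF value: GBP 241916.57; import duty: GBP 43786.90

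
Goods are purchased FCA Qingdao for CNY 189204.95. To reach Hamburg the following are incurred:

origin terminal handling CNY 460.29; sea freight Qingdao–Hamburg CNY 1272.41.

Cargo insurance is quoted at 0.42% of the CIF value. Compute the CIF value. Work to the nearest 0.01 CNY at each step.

CIF value: CNY 191742.97

Let C be the CIF value. C = FCA price + pre-shipment costs + freight + 0.42% × C
C − 0.42% × C = 189204.95 + 460.29 + 1272.41
0.9958 × C = 190937.65
C = 190937.65 / 0.9958 = 191742.97
Insurance premium = 0.42% × 191742.97 = 805.32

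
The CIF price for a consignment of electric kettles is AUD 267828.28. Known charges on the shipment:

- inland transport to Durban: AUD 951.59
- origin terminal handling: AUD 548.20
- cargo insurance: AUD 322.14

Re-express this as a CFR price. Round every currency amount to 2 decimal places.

CFR price: AUD 267506.14

Not relevant to the conversion: origin terminal, inland to port — on the seller under both CIF and CFR; already in the CIF price and stays in the CFR price.
From CIF to CFR, the seller no longer bears: insurance.
CFR price = 267828.28 − 322.14 = 267506.14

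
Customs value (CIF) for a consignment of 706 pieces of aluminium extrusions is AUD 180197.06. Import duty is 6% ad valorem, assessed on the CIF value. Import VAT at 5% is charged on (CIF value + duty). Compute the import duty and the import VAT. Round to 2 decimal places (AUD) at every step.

Import duty: AUD 10811.82; import VAT: AUD 9550.44

Import duty = 180197.06 × 6% = 10811.82
VAT base = CIF + duty = 180197.06 + 10811.82 = 191008.88
Import VAT = 191008.88 × 5% = 9550.44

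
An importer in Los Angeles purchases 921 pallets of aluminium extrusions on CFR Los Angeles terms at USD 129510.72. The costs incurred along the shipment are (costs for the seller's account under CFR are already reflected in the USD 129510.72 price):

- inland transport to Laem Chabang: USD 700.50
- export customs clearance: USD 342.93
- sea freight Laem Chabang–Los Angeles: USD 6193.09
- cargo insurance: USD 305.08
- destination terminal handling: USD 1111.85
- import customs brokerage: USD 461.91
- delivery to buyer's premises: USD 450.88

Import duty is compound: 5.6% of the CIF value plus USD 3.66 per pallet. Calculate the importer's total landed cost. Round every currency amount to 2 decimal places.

CFR: the seller pays costs through ocean freight to the destination port, but not insurance.
Already in the invoice (seller's account under CFR): inland to port, export clearance, freight — exclude.
CIF value = CFR price + insurance = 129510.72 + 305.08 = 129815.80
Ad valorem component: 129815.80 × 5.6% = 7269.68
Specific component: 921 × 3.66 = 3370.86
Import duty = 7269.68 + 3370.86 = 10640.54
Buyer bears: insurance 305.08 + destination terminal 1111.85 + brokerage 461.91 + delivery 450.88 + duty 10640.54 = 12970.26
Landed cost = invoice 129510.72 + 12970.26 = 142480.98

Total landed cost: USD 142480.98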